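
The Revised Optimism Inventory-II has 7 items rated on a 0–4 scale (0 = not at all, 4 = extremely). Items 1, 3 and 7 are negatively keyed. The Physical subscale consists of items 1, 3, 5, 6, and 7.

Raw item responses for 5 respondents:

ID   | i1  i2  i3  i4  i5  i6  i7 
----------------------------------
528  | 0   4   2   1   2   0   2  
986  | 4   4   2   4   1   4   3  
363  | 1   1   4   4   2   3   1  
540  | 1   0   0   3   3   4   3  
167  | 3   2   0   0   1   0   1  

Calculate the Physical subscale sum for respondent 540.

15

Respondent 540 raw: 1, 0, 0, 3, 3, 4, 3.
Physical items: 1, 3, 5, 6, 7.
Reverse-coded (on a 0–4 scale, reversed = 4 − raw):
  item 1: 4 − 1 = 3
  item 3: 4 − 0 = 4
  item 5: 3
  item 6: 4
  item 7: 4 − 3 = 1
Sum = 3 + 4 + 3 + 4 + 1 = 15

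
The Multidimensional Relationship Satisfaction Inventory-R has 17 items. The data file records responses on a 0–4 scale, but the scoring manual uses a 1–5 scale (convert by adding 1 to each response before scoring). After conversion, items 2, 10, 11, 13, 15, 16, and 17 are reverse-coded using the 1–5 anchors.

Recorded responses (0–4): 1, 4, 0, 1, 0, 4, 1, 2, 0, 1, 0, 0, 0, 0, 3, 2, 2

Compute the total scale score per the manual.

42

Convert to 1–5: 2, 5, 1, 2, 1, 5, 2, 3, 1, 2, 1, 1, 1, 1, 4, 3, 3
Reverse-coded (reversed = (1+5) − raw = 6 − raw):
  item 2: 6 − 5 = 1
  item 10: 6 − 2 = 4
  item 11: 6 − 1 = 5
  item 13: 6 − 1 = 5
  item 15: 6 − 4 = 2
  item 16: 6 − 3 = 3
  item 17: 6 − 3 = 3
Scored: 2, 1, 1, 2, 1, 5, 2, 3, 1, 4, 5, 1, 5, 1, 2, 3, 3
Total = 42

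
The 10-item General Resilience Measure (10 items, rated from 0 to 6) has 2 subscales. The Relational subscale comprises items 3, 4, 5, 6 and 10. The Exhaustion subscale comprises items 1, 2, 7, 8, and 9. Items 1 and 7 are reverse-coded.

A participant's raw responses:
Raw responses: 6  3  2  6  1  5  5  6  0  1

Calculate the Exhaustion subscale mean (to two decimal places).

Exhaustion items: 1, 2, 7, 8, 9.
Of these, items 1 & 7 are reverse-coded; reverse-coded value = 6 − response.
  item 1: 6 − 6 = 0
  item 2: 3
  item 7: 6 − 5 = 1
  item 8: 6
  item 9: 0
Sum = 0 + 3 + 1 + 6 + 0 = 10
Mean = 10 / 5 = 2.00

2.00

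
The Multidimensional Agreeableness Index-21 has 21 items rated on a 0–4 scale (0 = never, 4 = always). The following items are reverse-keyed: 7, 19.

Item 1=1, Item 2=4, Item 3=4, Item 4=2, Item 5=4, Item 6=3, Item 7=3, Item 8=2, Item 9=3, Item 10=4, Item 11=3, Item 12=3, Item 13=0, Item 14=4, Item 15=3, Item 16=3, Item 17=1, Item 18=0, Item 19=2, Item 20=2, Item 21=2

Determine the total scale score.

51

Raw sum = 53. Reverse-keyed items: 7, 19; their raw sum = 5.
Each reversal replaces raw with 4 − raw, changing the total by 4 − 2·raw per item.
Total = 53 + 2·4 − 2·5 = 53 + 8 − 10 = 51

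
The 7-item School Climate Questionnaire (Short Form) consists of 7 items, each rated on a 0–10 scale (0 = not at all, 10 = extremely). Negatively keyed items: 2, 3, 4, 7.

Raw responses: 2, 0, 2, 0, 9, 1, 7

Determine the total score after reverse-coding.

Reversing items 2, 3, 4, and 7 with 10 − raw:
Total = 2 + (10−0) + (10−2) + (10−0) + 9 + 1 + (10−7)
      = 2 + 10 + 8 + 10 + 9 + 1 + 3 = 43

43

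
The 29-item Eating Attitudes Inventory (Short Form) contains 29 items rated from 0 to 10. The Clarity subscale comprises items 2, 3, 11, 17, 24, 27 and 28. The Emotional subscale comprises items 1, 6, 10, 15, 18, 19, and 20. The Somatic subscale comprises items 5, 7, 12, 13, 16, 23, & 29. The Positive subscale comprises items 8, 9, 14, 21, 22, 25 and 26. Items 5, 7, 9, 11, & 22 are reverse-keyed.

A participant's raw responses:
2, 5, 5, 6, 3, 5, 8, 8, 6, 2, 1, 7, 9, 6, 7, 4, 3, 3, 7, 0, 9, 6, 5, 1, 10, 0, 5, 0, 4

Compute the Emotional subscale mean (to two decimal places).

3.71

Emotional items: 1, 6, 10, 15, 18, 19, 20.
  item 1: 2
  item 6: 5
  item 10: 2
  item 15: 7
  item 18: 3
  item 19: 7
  item 20: 0
Sum = 2 + 5 + 2 + 7 + 3 + 7 + 0 = 26
Mean = 26 / 7 = 3.71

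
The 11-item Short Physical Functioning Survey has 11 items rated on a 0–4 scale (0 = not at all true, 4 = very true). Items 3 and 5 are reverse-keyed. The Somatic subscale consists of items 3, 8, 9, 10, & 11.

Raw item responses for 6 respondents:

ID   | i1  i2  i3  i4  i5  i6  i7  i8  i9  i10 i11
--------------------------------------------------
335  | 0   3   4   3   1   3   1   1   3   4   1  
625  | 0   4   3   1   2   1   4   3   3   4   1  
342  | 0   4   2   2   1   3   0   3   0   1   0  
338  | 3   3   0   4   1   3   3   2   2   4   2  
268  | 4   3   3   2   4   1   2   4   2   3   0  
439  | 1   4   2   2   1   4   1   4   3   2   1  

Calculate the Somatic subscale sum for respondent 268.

Respondent 268 raw: 4, 3, 3, 2, 4, 1, 2, 4, 2, 3, 0.
Somatic items: 3, 8, 9, 10, 11.
Reverse-coded (on a 0–4 scale, reversed = 4 − raw):
  item 3: 4 − 3 = 1
  item 8: 4
  item 9: 2
  item 10: 3
  item 11: 0
Sum = 1 + 4 + 2 + 3 + 0 = 10

10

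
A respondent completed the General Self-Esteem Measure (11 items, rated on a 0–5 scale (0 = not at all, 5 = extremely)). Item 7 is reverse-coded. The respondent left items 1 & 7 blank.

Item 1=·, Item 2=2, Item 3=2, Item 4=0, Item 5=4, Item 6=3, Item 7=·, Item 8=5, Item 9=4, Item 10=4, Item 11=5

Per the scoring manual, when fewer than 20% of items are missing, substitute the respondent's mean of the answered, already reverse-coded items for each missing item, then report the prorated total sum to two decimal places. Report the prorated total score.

Reverse-coded (reverse-coded value = 5 − response):
Completed scored items (9 of 11): 2, 2, 0, 4, 3, 5, 4, 4, 5; sum = 29.
Person mean = 29 / 9 ≈ 3.2222
Prorated total = (29 / 9) × 11 = 35.44 (to 2 dp)

35.44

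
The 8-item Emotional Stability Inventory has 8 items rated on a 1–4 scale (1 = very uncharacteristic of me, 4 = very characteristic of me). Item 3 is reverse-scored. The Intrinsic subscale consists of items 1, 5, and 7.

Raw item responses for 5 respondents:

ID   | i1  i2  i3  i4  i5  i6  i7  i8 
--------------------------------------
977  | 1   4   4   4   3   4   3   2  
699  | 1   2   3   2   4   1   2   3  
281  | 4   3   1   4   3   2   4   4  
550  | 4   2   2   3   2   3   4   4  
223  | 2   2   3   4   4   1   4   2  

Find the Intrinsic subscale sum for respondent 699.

7

Respondent 699 raw: 1, 2, 3, 2, 4, 1, 2, 3.
Intrinsic items: 1, 5, 7.
Reverse-coded (reverse-coded value = 5 − response):
  item 1: 1
  item 5: 4
  item 7: 2
Sum = 1 + 4 + 2 = 7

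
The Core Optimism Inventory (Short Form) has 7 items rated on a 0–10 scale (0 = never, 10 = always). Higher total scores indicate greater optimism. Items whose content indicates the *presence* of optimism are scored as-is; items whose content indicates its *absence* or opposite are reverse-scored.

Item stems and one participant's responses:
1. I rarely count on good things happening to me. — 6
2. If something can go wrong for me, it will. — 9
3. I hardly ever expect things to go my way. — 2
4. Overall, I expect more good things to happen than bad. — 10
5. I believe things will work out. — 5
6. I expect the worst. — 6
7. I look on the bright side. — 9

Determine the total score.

Items 1, 2, 3, 6 describe the absence/opposite of optimism → reverse-score.
reverse-coded value = 10 − response.
  item 1: 10 − 6 = 4
  item 2: 10 − 9 = 1
  item 3: 10 − 2 = 8
  item 4: 10
  item 5: 5
  item 6: 10 − 6 = 4
  item 7: 9
Total = 4 + 1 + 8 + 10 + 5 + 4 + 9 = 41

41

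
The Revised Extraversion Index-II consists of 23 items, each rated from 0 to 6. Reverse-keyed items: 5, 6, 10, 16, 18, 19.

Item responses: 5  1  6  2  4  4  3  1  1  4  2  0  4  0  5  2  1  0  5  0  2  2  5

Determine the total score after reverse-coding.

Reversing items 5, 6, 10, 16, 18 and 19 with 6 − raw:
Total = 5 + 1 + 6 + 2 + (6−4) + (6−4) + 3 + 1 + 1 + (6−4) + 2 + 0 + 4 + 0 + 5 + (6−2) + 1 + (6−0) + (6−5) + 0 + 2 + 2 + 5
      = 5 + 1 + 6 + 2 + 2 + 2 + 3 + 1 + 1 + 2 + 2 + 0 + 4 + 0 + 5 + 4 + 1 + 6 + 1 + 0 + 2 + 2 + 5 = 57

57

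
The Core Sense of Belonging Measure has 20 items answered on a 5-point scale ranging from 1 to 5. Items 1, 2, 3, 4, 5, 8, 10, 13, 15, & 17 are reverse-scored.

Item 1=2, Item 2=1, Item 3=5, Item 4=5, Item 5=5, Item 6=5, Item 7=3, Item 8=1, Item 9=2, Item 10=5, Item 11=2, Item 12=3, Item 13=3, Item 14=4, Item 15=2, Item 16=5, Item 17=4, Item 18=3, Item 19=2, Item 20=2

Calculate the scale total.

58

Apply reverse scoring (reversed = (1+5) − raw = 6 − raw):
  item 1: 6 − 2 = 4
  item 2: 6 − 1 = 5
  item 3: 6 − 5 = 1
  item 4: 6 − 5 = 1
  item 5: 6 − 5 = 1
  item 8: 6 − 1 = 5
  item 10: 6 − 5 = 1
  item 13: 6 − 3 = 3
  item 15: 6 − 2 = 4
  item 17: 6 − 4 = 2
After reverse-coding: 4, 5, 1, 1, 1, 5, 3, 5, 2, 1, 2, 3, 3, 4, 4, 5, 2, 3, 2, 2
Total = 4 + 5 + 1 + 1 + 1 + 5 + 3 + 5 + 2 + 1 + 2 + 3 + 3 + 4 + 4 + 5 + 2 + 3 + 2 + 2 = 58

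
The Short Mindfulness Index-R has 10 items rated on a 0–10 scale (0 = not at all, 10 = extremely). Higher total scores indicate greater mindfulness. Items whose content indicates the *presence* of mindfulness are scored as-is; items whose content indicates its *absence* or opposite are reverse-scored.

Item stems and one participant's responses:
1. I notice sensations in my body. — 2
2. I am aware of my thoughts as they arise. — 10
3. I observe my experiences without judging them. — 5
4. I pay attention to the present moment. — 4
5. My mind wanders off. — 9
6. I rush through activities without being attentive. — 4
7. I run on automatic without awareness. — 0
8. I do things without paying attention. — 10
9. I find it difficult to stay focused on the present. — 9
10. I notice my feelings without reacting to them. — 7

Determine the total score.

Items 5, 6, 7, 8, 9 describe the absence/opposite of mindfulness → reverse-score.
reverse-coded value = 10 − response.
  item 1: 2
  item 2: 10
  item 3: 5
  item 4: 4
  item 5: 10 − 9 = 1
  item 6: 10 − 4 = 6
  item 7: 10 − 0 = 10
  item 8: 10 − 10 = 0
  item 9: 10 − 9 = 1
  item 10: 7
Total = 2 + 10 + 5 + 4 + 1 + 6 + 10 + 0 + 1 + 7 = 46

46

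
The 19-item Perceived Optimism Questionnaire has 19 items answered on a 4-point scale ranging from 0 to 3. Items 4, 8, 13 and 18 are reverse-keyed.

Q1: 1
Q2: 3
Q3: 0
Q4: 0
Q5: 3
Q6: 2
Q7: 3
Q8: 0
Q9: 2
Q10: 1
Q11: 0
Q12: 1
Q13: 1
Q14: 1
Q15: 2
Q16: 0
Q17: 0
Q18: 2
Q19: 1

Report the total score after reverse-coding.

Reverse-coded items (reversed = (0+3) − raw = 3 − raw):
  item 4: 3 − 0 = 3
  item 8: 3 − 0 = 3
  item 13: 3 − 1 = 2
  item 18: 3 − 2 = 1
Scored items: 1, 3, 0, 3, 3, 2, 3, 3, 2, 1, 0, 1, 2, 1, 2, 0, 0, 1, 1
Total = 1 + 3 + 0 + 3 + 3 + 2 + 3 + 3 + 2 + 1 + 0 + 1 + 2 + 1 + 2 + 0 + 0 + 1 + 1 = 29

29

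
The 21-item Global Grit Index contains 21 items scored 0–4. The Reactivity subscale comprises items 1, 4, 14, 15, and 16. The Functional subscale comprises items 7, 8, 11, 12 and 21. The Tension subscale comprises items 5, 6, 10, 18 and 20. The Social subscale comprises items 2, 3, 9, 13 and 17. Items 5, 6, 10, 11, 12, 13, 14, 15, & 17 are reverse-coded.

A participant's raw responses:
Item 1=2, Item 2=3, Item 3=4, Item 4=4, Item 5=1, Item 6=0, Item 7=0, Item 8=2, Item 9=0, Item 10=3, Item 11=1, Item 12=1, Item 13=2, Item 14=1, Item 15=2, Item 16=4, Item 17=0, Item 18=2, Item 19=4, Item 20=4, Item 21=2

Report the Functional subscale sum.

10

Functional items: 7, 8, 11, 12, 21.
Of these, items 11 & 12 are reverse-coded; reverse-coded value = 4 − response.
  item 7: 0
  item 8: 2
  item 11: 4 − 1 = 3
  item 12: 4 − 1 = 3
  item 21: 2
Sum = 0 + 2 + 3 + 3 + 2 = 10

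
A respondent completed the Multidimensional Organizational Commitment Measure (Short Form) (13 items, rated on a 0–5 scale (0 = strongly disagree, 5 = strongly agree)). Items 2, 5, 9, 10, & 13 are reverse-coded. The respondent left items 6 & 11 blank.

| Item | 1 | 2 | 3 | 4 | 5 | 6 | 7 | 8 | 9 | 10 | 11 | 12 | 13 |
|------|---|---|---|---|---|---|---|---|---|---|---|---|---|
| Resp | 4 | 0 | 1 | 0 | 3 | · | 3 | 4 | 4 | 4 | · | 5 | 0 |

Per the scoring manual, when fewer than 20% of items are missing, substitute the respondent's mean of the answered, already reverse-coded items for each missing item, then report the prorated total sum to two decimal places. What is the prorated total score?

Reverse-coded (on a 0–5 scale, reversed = 5 − raw):
  item 2: 5 − 0 = 5
  item 5: 5 − 3 = 2
  item 9: 5 − 4 = 1
  item 10: 5 − 4 = 1
  item 13: 5 − 0 = 5
Completed scored items (11 of 13): 4, 5, 1, 0, 2, 3, 4, 1, 1, 5, 5; sum = 31.
Person mean = 31 / 11 ≈ 2.8182
Prorated total = (31 / 11) × 13 = 36.64 (to 2 dp)

36.64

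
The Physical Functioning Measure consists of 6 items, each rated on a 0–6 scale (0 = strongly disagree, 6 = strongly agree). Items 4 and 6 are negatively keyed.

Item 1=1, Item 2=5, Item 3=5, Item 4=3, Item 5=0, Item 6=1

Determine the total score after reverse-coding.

19

Reversing items 4 & 6 with 6 − raw:
Total = 1 + 5 + 5 + (6−3) + 0 + (6−1)
      = 1 + 5 + 5 + 3 + 0 + 5 = 19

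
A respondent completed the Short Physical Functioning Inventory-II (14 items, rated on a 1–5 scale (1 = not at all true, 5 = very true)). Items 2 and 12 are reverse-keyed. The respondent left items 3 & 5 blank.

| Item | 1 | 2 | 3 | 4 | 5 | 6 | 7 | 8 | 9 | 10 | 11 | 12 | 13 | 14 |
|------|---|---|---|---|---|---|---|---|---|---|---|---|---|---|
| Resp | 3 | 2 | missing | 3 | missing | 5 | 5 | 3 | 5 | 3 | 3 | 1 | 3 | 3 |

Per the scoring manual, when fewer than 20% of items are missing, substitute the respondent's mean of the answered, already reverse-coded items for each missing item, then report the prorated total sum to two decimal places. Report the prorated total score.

52.50

Reverse-coded (reversed = (1+5) − raw = 6 − raw):
  item 2: 6 − 2 = 4
  item 12: 6 − 1 = 5
Completed scored items (12 of 14): 3, 4, 3, 5, 5, 3, 5, 3, 3, 5, 3, 3; sum = 45.
Person mean = 45 / 12 ≈ 3.7500
Prorated total = (45 / 12) × 14 = 52.50 (to 2 dp)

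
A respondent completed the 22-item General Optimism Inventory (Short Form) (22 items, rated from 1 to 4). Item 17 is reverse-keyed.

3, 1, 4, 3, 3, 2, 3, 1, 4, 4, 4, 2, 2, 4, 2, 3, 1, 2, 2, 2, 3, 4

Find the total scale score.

Apply reverse scoring (on a 1–4 scale, reversed = 5 − raw):
  item 17: 5 − 1 = 4
After reverse-coding: 3, 1, 4, 3, 3, 2, 3, 1, 4, 4, 4, 2, 2, 4, 2, 3, 4, 2, 2, 2, 3, 4
Total = 3 + 1 + 4 + 3 + 3 + 2 + 3 + 1 + 4 + 4 + 4 + 2 + 2 + 4 + 2 + 3 + 4 + 2 + 2 + 2 + 3 + 4 = 62

62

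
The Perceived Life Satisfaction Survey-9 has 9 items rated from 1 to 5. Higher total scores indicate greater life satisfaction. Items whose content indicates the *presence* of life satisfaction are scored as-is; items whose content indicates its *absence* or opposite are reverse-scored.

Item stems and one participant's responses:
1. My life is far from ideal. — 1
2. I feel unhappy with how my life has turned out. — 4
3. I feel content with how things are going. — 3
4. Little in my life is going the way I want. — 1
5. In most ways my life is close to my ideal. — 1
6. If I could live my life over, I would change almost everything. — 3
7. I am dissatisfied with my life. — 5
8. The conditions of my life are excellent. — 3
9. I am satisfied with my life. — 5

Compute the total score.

Items 1, 2, 4, 6, 7 describe the absence/opposite of life satisfaction → reverse-score.
reverse-coded value = 6 − response.
  item 1: 6 − 1 = 5
  item 2: 6 − 4 = 2
  item 3: 3
  item 4: 6 − 1 = 5
  item 5: 1
  item 6: 6 − 3 = 3
  item 7: 6 − 5 = 1
  item 8: 3
  item 9: 5
Total = 5 + 2 + 3 + 5 + 1 + 3 + 1 + 3 + 5 = 28

28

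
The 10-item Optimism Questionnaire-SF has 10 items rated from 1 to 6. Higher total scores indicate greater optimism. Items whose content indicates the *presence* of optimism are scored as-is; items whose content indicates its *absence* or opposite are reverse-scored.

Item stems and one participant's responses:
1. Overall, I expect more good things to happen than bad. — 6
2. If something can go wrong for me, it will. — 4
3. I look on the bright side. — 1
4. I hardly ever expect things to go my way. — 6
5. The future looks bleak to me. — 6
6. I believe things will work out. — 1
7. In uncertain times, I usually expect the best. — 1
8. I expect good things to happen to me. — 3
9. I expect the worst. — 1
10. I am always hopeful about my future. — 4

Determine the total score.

Items 2, 4, 5, 9 describe the absence/opposite of optimism → reverse-score.
reverse-coded value = 7 − response.
  item 1: 6
  item 2: 7 − 4 = 3
  item 3: 1
  item 4: 7 − 6 = 1
  item 5: 7 − 6 = 1
  item 6: 1
  item 7: 1
  item 8: 3
  item 9: 7 − 1 = 6
  item 10: 4
Total = 6 + 3 + 1 + 1 + 1 + 1 + 1 + 3 + 6 + 4 = 27

27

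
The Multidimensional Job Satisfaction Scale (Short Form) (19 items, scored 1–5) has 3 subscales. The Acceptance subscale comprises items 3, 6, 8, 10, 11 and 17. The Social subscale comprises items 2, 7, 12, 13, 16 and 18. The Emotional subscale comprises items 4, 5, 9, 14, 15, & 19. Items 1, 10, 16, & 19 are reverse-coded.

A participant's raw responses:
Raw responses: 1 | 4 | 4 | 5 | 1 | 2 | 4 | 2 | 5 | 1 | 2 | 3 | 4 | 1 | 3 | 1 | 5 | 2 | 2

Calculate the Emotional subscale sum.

Emotional items: 4, 5, 9, 14, 15, 19.
Of these, item 19 is reverse-coded; on a 1–5 scale, reversed = 6 − raw.
  item 4: 5
  item 5: 1
  item 9: 5
  item 14: 1
  item 15: 3
  item 19: 6 − 2 = 4
Sum = 5 + 1 + 5 + 1 + 3 + 4 = 19

19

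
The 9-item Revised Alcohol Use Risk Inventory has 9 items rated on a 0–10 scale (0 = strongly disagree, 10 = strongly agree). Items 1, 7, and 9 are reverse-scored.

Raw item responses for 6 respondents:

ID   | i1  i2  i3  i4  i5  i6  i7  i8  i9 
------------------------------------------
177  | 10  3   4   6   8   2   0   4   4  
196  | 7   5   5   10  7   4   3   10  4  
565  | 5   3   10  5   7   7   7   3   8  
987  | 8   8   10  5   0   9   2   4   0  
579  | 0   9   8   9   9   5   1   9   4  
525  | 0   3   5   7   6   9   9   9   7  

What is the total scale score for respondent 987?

Respondent 987 raw: 8, 8, 10, 5, 0, 9, 2, 4, 0.
Reverse-coded (reversed = (0+10) − raw = 10 − raw):
  item 1: 10 − 8 = 2
  item 2: 8
  item 3: 10
  item 4: 5
  item 5: 0
  item 6: 9
  item 7: 10 − 2 = 8
  item 8: 4
  item 9: 10 − 0 = 10
Sum = 2 + 8 + 10 + 5 + 0 + 9 + 8 + 4 + 10 = 56

56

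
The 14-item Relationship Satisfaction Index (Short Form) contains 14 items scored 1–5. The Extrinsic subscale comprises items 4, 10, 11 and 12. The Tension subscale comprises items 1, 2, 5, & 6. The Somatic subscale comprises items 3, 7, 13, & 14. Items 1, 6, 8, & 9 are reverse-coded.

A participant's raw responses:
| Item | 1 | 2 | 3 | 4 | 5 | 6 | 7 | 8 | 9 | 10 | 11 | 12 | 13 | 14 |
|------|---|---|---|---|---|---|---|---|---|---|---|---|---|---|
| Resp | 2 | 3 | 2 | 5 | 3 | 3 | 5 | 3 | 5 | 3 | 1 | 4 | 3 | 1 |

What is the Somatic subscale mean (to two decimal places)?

Somatic items: 3, 7, 13, 14.
  item 3: 2
  item 7: 5
  item 13: 3
  item 14: 1
Sum = 2 + 5 + 3 + 1 = 11
Mean = 11 / 4 = 2.75

2.75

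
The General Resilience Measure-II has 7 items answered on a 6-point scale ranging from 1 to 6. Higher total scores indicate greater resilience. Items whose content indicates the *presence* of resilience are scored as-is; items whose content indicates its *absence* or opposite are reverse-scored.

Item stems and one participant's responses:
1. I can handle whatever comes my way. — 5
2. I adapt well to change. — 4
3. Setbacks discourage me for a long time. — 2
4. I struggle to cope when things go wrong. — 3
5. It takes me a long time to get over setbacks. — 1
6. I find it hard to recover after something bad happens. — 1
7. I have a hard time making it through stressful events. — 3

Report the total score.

Items 3, 4, 5, 6, 7 describe the absence/opposite of resilience → reverse-score.
reversed = (1+6) − raw = 7 − raw.
  item 1: 5
  item 2: 4
  item 3: 7 − 2 = 5
  item 4: 7 − 3 = 4
  item 5: 7 − 1 = 6
  item 6: 7 − 1 = 6
  item 7: 7 − 3 = 4
Total = 5 + 4 + 5 + 4 + 6 + 6 + 4 = 34

34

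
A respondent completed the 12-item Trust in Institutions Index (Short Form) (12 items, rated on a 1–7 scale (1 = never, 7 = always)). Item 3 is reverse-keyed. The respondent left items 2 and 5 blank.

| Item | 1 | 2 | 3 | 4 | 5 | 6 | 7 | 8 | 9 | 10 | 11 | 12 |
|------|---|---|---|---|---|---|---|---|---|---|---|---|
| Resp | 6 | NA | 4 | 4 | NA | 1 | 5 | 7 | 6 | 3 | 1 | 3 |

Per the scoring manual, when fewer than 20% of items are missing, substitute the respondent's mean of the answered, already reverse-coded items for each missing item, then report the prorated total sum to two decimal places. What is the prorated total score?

Reverse-coded (reversed = (1+7) − raw = 8 − raw):
  item 3: 8 − 4 = 4
Completed scored items (10 of 12): 6, 4, 4, 1, 5, 7, 6, 3, 1, 3; sum = 40.
Person mean = 40 / 10 ≈ 4.0000
Prorated total = (40 / 10) × 12 = 48.00 (to 2 dp)

48.00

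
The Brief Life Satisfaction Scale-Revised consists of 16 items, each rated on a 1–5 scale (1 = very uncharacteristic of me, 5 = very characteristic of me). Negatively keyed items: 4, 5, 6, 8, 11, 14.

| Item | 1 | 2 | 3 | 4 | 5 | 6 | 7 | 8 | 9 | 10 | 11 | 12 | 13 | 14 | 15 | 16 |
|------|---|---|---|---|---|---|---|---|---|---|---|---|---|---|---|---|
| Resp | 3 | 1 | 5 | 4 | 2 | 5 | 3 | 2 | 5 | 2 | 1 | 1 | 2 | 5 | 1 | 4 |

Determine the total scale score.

Reversing items 4, 5, 6, 8, 11, and 14 with 6 − raw:
Total = 3 + 1 + 5 + (6−4) + (6−2) + (6−5) + 3 + (6−2) + 5 + 2 + (6−1) + 1 + 2 + (6−5) + 1 + 4
      = 3 + 1 + 5 + 2 + 4 + 1 + 3 + 4 + 5 + 2 + 5 + 1 + 2 + 1 + 1 + 4 = 44

44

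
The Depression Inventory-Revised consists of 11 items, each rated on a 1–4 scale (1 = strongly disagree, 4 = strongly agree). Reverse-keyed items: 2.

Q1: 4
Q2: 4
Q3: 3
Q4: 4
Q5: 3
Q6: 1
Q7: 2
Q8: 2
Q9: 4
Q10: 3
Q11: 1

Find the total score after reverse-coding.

28

Reversing item 2 with 5 − raw:
Total = 4 + (5−4) + 3 + 4 + 3 + 1 + 2 + 2 + 4 + 3 + 1
      = 4 + 1 + 3 + 4 + 3 + 1 + 2 + 2 + 4 + 3 + 1 = 28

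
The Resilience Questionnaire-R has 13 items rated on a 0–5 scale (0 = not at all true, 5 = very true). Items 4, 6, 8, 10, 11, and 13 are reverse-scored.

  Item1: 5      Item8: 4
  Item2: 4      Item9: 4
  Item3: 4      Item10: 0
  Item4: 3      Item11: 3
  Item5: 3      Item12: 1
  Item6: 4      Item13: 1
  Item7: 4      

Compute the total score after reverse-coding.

Reversing items 4, 6, 8, 10, 11, and 13 with 5 − raw:
Total = 5 + 4 + 4 + (5−3) + 3 + (5−4) + 4 + (5−4) + 4 + (5−0) + (5−3) + 1 + (5−1)
      = 5 + 4 + 4 + 2 + 3 + 1 + 4 + 1 + 4 + 5 + 2 + 1 + 4 = 40

40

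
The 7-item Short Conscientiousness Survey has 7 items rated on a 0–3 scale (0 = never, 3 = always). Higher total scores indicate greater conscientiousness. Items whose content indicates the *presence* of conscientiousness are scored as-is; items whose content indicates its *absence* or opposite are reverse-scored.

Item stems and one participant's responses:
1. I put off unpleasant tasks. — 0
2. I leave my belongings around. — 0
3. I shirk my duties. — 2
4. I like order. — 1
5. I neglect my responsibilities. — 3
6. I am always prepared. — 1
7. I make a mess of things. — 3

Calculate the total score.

Items 1, 2, 3, 5, 7 describe the absence/opposite of conscientiousness → reverse-score.
on a 0–3 scale, reversed = 3 − raw.
  item 1: 3 − 0 = 3
  item 2: 3 − 0 = 3
  item 3: 3 − 2 = 1
  item 4: 1
  item 5: 3 − 3 = 0
  item 6: 1
  item 7: 3 − 3 = 0
Total = 3 + 3 + 1 + 1 + 0 + 1 + 0 = 9

9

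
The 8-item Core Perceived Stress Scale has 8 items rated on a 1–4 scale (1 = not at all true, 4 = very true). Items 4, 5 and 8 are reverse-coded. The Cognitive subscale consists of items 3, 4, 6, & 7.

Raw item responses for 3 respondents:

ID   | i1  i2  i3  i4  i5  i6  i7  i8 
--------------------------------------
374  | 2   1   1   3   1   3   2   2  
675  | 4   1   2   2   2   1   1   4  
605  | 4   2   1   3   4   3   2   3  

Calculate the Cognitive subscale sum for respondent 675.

7

Respondent 675 raw: 4, 1, 2, 2, 2, 1, 1, 4.
Cognitive items: 3, 4, 6, 7.
Reverse-coded (on a 1–4 scale, reversed = 5 − raw):
  item 3: 2
  item 4: 5 − 2 = 3
  item 6: 1
  item 7: 1
Sum = 2 + 3 + 1 + 1 = 7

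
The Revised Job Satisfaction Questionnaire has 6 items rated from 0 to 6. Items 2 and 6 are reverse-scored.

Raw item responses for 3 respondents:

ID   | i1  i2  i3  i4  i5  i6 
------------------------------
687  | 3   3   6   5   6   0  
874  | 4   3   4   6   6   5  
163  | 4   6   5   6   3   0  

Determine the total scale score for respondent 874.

24

Respondent 874 raw: 4, 3, 4, 6, 6, 5.
Reverse-coded (reverse-coded value = 6 − response):
  item 1: 4
  item 2: 6 − 3 = 3
  item 3: 4
  item 4: 6
  item 5: 6
  item 6: 6 − 5 = 1
Sum = 4 + 3 + 4 + 6 + 6 + 1 = 24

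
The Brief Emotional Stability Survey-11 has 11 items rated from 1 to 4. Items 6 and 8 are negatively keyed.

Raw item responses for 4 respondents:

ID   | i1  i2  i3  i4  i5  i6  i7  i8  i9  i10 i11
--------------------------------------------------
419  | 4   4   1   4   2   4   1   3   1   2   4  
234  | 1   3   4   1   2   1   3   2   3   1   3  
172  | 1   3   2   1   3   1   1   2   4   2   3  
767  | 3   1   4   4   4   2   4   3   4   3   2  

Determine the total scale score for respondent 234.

Respondent 234 raw: 1, 3, 4, 1, 2, 1, 3, 2, 3, 1, 3.
Reverse-coded (reverse-coded value = 5 − response):
  item 1: 1
  item 2: 3
  item 3: 4
  item 4: 1
  item 5: 2
  item 6: 5 − 1 = 4
  item 7: 3
  item 8: 5 − 2 = 3
  item 9: 3
  item 10: 1
  item 11: 3
Sum = 1 + 3 + 4 + 1 + 2 + 4 + 3 + 3 + 3 + 1 + 3 = 28

28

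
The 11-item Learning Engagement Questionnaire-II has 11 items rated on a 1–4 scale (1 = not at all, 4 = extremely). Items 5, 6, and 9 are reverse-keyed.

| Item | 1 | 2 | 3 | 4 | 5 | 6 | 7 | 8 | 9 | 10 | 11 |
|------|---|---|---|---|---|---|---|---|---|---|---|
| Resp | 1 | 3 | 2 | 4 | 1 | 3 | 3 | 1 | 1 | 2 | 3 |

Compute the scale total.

29

Reversing items 5, 6 and 9 with 5 − raw:
Total = 1 + 3 + 2 + 4 + (5−1) + (5−3) + 3 + 1 + (5−1) + 2 + 3
      = 1 + 3 + 2 + 4 + 4 + 2 + 3 + 1 + 4 + 2 + 3 = 29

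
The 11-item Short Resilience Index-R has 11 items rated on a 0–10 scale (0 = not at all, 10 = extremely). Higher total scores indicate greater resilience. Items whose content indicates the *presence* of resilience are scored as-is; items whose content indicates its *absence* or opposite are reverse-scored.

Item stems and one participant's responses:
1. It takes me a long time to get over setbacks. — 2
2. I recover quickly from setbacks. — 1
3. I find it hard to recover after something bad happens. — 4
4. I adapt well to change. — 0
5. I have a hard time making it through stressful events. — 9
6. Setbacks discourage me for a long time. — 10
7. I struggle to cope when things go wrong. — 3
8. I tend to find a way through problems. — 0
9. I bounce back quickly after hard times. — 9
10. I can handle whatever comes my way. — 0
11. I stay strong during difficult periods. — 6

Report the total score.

38

Items 1, 3, 5, 6, 7 describe the absence/opposite of resilience → reverse-score.
reverse-coded value = 10 − response.
  item 1: 10 − 2 = 8
  item 2: 1
  item 3: 10 − 4 = 6
  item 4: 0
  item 5: 10 − 9 = 1
  item 6: 10 − 10 = 0
  item 7: 10 − 3 = 7
  item 8: 0
  item 9: 9
  item 10: 0
  item 11: 6
Total = 8 + 1 + 6 + 0 + 1 + 0 + 7 + 0 + 9 + 0 + 6 = 38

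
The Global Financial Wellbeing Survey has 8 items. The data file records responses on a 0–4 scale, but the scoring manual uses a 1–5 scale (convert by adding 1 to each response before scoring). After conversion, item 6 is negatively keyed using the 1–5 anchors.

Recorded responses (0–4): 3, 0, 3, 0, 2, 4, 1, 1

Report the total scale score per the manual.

Convert to 1–5: 4, 1, 4, 1, 3, 5, 2, 2
Reverse-coded (on a 1–5 scale, reversed = 6 − raw):
  item 6: 6 − 5 = 1
Scored: 4, 1, 4, 1, 3, 1, 2, 2
Total = 18

18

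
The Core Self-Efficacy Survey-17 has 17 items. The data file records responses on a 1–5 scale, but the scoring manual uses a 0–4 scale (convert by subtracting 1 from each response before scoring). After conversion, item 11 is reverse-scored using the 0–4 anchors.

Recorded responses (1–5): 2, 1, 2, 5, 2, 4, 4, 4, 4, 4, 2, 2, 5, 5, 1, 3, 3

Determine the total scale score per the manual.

38

Convert to 0–4: 1, 0, 1, 4, 1, 3, 3, 3, 3, 3, 1, 1, 4, 4, 0, 2, 2
Reverse-coded (reverse-coded value = 4 − response):
  item 11: 4 − 1 = 3
Scored: 1, 0, 1, 4, 1, 3, 3, 3, 3, 3, 3, 1, 4, 4, 0, 2, 2
Total = 38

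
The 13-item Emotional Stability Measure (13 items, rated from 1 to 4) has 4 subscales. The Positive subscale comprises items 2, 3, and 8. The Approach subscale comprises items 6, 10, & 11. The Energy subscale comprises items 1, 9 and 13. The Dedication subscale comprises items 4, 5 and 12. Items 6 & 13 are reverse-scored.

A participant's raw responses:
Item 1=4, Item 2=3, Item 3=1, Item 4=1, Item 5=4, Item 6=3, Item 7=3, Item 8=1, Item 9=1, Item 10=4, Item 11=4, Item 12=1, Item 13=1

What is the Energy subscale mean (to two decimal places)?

3.00

Energy items: 1, 9, 13.
Of these, item 13 is reverse-scored; on a 1–4 scale, reversed = 5 − raw.
  item 1: 4
  item 9: 1
  item 13: 5 − 1 = 4
Sum = 4 + 1 + 4 = 9
Mean = 9 / 3 = 3.00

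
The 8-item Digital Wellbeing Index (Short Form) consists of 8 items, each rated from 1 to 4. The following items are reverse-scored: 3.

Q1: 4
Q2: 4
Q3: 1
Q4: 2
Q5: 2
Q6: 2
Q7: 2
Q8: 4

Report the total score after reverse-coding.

Apply reverse scoring (reverse-coded value = 5 − response):
  item 3: 5 − 1 = 4
Scored items: 4, 4, 4, 2, 2, 2, 2, 4
Total = 4 + 4 + 4 + 2 + 2 + 2 + 2 + 4 = 24

24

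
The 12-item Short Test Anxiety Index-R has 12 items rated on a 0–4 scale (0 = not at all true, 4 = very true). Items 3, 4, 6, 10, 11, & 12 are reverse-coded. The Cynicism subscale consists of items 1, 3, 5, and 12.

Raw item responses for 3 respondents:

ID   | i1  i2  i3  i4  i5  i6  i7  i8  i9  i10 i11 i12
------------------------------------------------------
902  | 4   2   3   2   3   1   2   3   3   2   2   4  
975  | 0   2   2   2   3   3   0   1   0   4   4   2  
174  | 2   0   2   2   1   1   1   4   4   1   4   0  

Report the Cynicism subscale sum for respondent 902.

8

Respondent 902 raw: 4, 2, 3, 2, 3, 1, 2, 3, 3, 2, 2, 4.
Cynicism items: 1, 3, 5, 12.
Reverse-coded (reversed = (0+4) − raw = 4 − raw):
  item 1: 4
  item 3: 4 − 3 = 1
  item 5: 3
  item 12: 4 − 4 = 0
Sum = 4 + 1 + 3 + 0 = 8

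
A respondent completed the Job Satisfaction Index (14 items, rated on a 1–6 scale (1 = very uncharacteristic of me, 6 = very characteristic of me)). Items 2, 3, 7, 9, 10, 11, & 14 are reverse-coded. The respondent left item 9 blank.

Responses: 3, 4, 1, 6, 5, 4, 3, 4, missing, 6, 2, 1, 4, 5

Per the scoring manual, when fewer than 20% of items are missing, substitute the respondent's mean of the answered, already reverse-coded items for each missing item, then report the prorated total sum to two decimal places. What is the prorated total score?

51.69

Reverse-coded (reverse-coded value = 7 − response):
  item 2: 7 − 4 = 3
  item 3: 7 − 1 = 6
  item 7: 7 − 3 = 4
  item 10: 7 − 6 = 1
  item 11: 7 − 2 = 5
  item 14: 7 − 5 = 2
Completed scored items (13 of 14): 3, 3, 6, 6, 5, 4, 4, 4, 1, 5, 1, 4, 2; sum = 48.
Person mean = 48 / 13 ≈ 3.6923
Prorated total = (48 / 13) × 14 = 51.69 (to 2 dp)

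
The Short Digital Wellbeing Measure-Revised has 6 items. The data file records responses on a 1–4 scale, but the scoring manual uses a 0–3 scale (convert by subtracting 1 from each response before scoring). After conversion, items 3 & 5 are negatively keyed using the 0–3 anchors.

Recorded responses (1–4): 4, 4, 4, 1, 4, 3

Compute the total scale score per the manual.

8

Convert to 0–3: 3, 3, 3, 0, 3, 2
Reverse-coded (reverse-coded value = 3 − response):
  item 3: 3 − 3 = 0
  item 5: 3 − 3 = 0
Scored: 3, 3, 0, 0, 0, 2
Total = 8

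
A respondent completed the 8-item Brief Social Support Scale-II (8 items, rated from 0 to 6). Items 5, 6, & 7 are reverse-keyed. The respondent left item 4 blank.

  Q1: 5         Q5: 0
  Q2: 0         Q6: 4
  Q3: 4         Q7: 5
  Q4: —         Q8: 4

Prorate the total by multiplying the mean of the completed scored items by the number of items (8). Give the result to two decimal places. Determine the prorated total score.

25.14

Reverse-coded (reverse-coded value = 6 − response):
  item 5: 6 − 0 = 6
  item 6: 6 − 4 = 2
  item 7: 6 − 5 = 1
Completed scored items (7 of 8): 5, 0, 4, 6, 2, 1, 4; sum = 22.
Person mean = 22 / 7 ≈ 3.1429
Prorated total = (22 / 7) × 8 = 25.14 (to 2 dp)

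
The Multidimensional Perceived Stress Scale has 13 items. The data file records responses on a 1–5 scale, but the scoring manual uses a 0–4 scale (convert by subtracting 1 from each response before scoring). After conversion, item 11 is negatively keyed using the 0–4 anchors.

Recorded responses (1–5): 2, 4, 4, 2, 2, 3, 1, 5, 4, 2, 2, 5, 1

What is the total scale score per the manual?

26

Convert to 0–4: 1, 3, 3, 1, 1, 2, 0, 4, 3, 1, 1, 4, 0
Reverse-coded (on a 0–4 scale, reversed = 4 − raw):
  item 11: 4 − 1 = 3
Scored: 1, 3, 3, 1, 1, 2, 0, 4, 3, 1, 3, 4, 0
Total = 26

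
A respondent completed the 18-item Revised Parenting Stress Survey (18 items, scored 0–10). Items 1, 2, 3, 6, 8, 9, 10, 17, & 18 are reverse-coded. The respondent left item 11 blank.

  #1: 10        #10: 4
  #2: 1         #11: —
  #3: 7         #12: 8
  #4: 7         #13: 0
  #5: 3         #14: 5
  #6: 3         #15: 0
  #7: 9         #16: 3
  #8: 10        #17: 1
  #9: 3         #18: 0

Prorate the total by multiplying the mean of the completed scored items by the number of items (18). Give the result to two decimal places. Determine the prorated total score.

91.06

Reverse-coded (reversed = (0+10) − raw = 10 − raw):
  item 1: 10 − 10 = 0
  item 2: 10 − 1 = 9
  item 3: 10 − 7 = 3
  item 6: 10 − 3 = 7
  item 8: 10 − 10 = 0
  item 9: 10 − 3 = 7
  item 10: 10 − 4 = 6
  item 17: 10 − 1 = 9
  item 18: 10 − 0 = 10
Completed scored items (17 of 18): 0, 9, 3, 7, 3, 7, 9, 0, 7, 6, 8, 0, 5, 0, 3, 9, 10; sum = 86.
Person mean = 86 / 17 ≈ 5.0588
Prorated total = (86 / 17) × 18 = 91.06 (to 2 dp)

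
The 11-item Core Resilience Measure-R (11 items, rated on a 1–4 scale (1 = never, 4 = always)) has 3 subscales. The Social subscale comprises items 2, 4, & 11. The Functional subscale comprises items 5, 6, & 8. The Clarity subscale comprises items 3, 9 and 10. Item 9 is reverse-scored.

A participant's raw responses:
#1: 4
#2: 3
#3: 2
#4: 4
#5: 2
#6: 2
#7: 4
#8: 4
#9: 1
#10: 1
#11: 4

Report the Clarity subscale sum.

7

Clarity items: 3, 9, 10.
Of these, item 9 is reverse-scored; reversed = (1+4) − raw = 5 − raw.
  item 3: 2
  item 9: 5 − 1 = 4
  item 10: 1
Sum = 2 + 4 + 1 = 7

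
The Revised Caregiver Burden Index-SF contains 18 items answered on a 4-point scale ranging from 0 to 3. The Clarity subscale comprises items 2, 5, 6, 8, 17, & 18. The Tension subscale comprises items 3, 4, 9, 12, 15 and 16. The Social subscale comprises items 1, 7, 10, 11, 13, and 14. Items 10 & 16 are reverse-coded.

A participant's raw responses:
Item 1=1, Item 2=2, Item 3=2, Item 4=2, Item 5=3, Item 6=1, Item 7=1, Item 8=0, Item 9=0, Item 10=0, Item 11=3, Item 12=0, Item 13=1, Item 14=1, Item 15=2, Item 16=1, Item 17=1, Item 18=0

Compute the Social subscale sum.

Social items: 1, 7, 10, 11, 13, 14.
Of these, item 10 is reverse-coded; reversed = (0+3) − raw = 3 − raw.
  item 1: 1
  item 7: 1
  item 10: 3 − 0 = 3
  item 11: 3
  item 13: 1
  item 14: 1
Sum = 1 + 1 + 3 + 3 + 1 + 1 = 10

10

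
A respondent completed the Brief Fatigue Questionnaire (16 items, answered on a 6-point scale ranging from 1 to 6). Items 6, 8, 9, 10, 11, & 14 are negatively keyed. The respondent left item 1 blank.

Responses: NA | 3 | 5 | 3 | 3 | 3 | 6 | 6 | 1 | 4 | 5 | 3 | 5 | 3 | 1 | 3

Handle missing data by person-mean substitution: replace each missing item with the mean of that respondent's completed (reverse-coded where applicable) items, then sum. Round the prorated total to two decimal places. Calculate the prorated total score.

55.47

Reverse-coded (reversed = (1+6) − raw = 7 − raw):
  item 6: 7 − 3 = 4
  item 8: 7 − 6 = 1
  item 9: 7 − 1 = 6
  item 10: 7 − 4 = 3
  item 11: 7 − 5 = 2
  item 14: 7 − 3 = 4
Completed scored items (15 of 16): 3, 5, 3, 3, 4, 6, 1, 6, 3, 2, 3, 5, 4, 1, 3; sum = 52.
Person mean = 52 / 15 ≈ 3.4667
Prorated total = (52 / 15) × 16 = 55.47 (to 2 dp)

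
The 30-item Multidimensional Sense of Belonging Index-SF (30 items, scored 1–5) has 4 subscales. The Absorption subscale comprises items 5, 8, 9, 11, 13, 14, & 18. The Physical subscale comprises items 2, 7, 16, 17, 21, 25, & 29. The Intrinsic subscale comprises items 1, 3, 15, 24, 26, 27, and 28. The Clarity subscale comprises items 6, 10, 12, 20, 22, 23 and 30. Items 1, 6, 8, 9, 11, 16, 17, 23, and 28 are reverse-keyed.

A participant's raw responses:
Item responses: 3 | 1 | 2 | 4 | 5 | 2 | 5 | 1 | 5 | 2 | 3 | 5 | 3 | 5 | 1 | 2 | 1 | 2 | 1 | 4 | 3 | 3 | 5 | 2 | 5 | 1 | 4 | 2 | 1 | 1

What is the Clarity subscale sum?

Clarity items: 6, 10, 12, 20, 22, 23, 30.
Of these, items 6 & 23 are reverse-keyed; on a 1–5 scale, reversed = 6 − raw.
  item 6: 6 − 2 = 4
  item 10: 2
  item 12: 5
  item 20: 4
  item 22: 3
  item 23: 6 − 5 = 1
  item 30: 1
Sum = 4 + 2 + 5 + 4 + 3 + 1 + 1 = 20

20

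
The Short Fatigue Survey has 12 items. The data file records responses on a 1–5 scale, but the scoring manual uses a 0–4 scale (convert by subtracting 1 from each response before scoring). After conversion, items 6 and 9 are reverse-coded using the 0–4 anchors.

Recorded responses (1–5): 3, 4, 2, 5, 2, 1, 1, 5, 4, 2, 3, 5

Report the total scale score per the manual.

27

Convert to 0–4: 2, 3, 1, 4, 1, 0, 0, 4, 3, 1, 2, 4
Reverse-coded (reverse-coded value = 4 − response):
  item 6: 4 − 0 = 4
  item 9: 4 − 3 = 1
Scored: 2, 3, 1, 4, 1, 4, 0, 4, 1, 1, 2, 4
Total = 27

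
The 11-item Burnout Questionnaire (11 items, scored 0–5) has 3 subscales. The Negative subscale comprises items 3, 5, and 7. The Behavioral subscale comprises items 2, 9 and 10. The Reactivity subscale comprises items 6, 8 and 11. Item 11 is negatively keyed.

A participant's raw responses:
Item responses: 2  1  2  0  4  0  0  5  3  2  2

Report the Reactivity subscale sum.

8

Reactivity items: 6, 8, 11.
Of these, item 11 is negatively keyed; reverse-coded value = 5 − response.
  item 6: 0
  item 8: 5
  item 11: 5 − 2 = 3
Sum = 0 + 5 + 3 = 8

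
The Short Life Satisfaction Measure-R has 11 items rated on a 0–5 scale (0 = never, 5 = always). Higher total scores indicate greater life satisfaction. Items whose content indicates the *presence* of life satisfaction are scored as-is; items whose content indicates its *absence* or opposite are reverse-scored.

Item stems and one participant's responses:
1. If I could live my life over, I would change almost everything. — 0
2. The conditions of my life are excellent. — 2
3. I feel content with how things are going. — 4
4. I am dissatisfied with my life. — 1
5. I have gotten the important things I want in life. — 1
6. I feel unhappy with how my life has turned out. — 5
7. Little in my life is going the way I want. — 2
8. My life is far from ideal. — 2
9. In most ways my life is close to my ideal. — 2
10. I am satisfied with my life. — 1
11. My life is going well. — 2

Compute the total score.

27

Items 1, 4, 6, 7, 8 describe the absence/opposite of life satisfaction → reverse-score.
reversed = (0+5) − raw = 5 − raw.
  item 1: 5 − 0 = 5
  item 2: 2
  item 3: 4
  item 4: 5 − 1 = 4
  item 5: 1
  item 6: 5 − 5 = 0
  item 7: 5 − 2 = 3
  item 8: 5 − 2 = 3
  item 9: 2
  item 10: 1
  item 11: 2
Total = 5 + 2 + 4 + 4 + 1 + 0 + 3 + 3 + 2 + 1 + 2 = 27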